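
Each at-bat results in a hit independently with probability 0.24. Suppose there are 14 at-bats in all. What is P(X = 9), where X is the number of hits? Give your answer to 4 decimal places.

0.0013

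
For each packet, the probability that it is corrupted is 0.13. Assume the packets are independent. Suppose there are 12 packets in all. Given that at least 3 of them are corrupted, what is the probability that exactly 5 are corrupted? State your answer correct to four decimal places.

X ~ Binomial(12, 0.13). Want P(X=5 | X≥3) = P(X=5) / P(X≥3).
P(X=5) = C(12,5)·0.13^5·0.87^7 = 0.011094
P(X≥3) = 1 − 0.188032 − 0.337160 − 0.277091 = 0.197717
Ratio = 0.011094 / 0.197717 = 0.056109

0.0561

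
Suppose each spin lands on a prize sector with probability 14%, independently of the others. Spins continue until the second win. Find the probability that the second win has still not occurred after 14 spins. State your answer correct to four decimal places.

Needing more than 14 spins ⇔ fewer than 2 successes in the first 14. With X ~ Binomial(14, 0.14), P(Y > 14) = P(X ≤ 1).
  k=0: C(14,0)·0.14^0·0.86^14 = 0.121054
  k=1: C(14,1)·0.14^1·0.86^13 = 0.275890
P(X ≤ 1) = 0.396944

0.3969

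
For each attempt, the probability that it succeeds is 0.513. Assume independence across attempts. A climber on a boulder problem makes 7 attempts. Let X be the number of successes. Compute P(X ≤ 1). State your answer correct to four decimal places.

X ~ Binomial(7, 0.513); P(X ≤ 1) = Σ C(7,k) p^k (1−p)^(7−k) over k:
  k=0: C(7,0)·0.513^0·0.487^7 = 0.006497
  k=1: C(7,1)·0.513^1·0.487^6 = 0.047906
Total = 0.054403

0.0544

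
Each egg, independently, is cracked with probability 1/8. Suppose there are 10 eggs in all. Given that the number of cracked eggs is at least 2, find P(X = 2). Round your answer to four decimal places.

X ~ Binomial(10, 0.125). Want P(X=2 | X≥2) = P(X=2) / P(X≥2).
P(X=2) = C(10,2)·0.125^2·0.875^8 = 0.241600
P(X≥2) = 1 − 0.263076 − 0.375822 = 0.361102
Ratio = 0.241600 / 0.361102 = 0.669063

0.6691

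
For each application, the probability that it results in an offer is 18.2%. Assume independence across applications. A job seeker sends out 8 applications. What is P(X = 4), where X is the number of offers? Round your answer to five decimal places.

0.03439

X ~ Binomial(n=8, p=0.182).
P(X=4) = C(8,4) · p^4 · (1−p)^4
= 70 · 0.0010972 · 0.44773 = 0.0343872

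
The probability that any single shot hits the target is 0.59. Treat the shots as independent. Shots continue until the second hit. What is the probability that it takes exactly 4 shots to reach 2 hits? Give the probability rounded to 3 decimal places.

0.176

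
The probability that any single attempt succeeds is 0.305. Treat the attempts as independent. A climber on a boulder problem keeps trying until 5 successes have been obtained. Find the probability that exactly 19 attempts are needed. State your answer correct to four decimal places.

Y = trial on which the fifth success occurs; negative binomial, r=5, p=0.305.
P(Y=19) = C(18,4) · p^5 · (1−p)^14
= 3060 · 0.0026394 · 0.0061346 = 0.049546

0.0495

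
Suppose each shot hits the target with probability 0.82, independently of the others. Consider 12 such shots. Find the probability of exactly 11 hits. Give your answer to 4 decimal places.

X ~ Binomial(n=12, p=0.82).
P(X=11) = C(12,11) · p^11 · (1−p)^1
= 12 · 0.11271 · 0.18 = 0.243448

0.2434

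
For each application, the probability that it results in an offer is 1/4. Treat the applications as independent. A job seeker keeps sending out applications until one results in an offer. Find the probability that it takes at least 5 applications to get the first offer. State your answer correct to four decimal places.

0.3164

Y = number of applications to the first success; geometric, p = 0.25.
P(Y > 4) = P(first 4 all fail) = (1−p)^4 = 0.316406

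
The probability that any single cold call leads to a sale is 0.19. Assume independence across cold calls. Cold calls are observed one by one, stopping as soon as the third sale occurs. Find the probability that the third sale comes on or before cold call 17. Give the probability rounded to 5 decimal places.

0.65316

Finishing within 17 cold calls ⇔ at least 3 successes in the first 17. With X ~ Binomial(17, 0.19), P(Y ≤ 17) = 1 − P(X ≤ 2).
  k=0: C(17,0)·0.19^0·0.81^17 = 0.0278128
  k=1: C(17,1)·0.19^1·0.81^16 = 0.1109080
  k=2: C(17,2)·0.19^2·0.81^15 = 0.2081236
1 − 0.3468445 = 0.6531555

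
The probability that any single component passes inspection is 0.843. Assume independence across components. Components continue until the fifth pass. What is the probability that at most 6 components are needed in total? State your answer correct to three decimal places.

0.760

Finishing within 6 components ⇔ at least 5 successes in the first 6. With X ~ Binomial(6, 0.843), P(Y ≤ 6) = 1 − P(X ≤ 4).
  k=0: C(6,0)·0.843^0·0.157^6 = 0.00001
  k=1: C(6,1)·0.843^1·0.157^5 = 0.00048
  k=2: C(6,2)·0.843^2·0.157^4 = 0.00648
  k=3: C(6,3)·0.843^3·0.157^3 = 0.04637
  k=4: C(6,4)·0.843^4·0.157^2 = 0.18672
1 − 0.24007 = 0.75993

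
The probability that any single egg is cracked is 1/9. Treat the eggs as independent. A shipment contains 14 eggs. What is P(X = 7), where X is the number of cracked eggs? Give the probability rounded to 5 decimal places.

0.00031

X ~ Binomial(n=14, p=0.111111).
P(X=7) = C(14,7) · p^7 · (1−p)^7
= 3432 · 2.0908e-07 · 0.43846 = 0.0003146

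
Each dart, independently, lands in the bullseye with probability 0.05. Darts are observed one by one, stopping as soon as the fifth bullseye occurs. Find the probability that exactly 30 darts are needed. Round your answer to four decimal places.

0.0021

Y = trial on which the fifth success occurs; negative binomial, r=5, p=0.05.
P(Y=30) = C(29,4) · p^5 · (1−p)^25
= 23751 · 3.125e-07 · 0.27739 = 0.002059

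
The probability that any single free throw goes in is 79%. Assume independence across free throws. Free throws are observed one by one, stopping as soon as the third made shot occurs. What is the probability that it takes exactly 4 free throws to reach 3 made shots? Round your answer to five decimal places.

Y = trial on which the third success occurs; negative binomial, r=3, p=0.79.
P(Y=4) = C(3,2) · p^3 · (1−p)^1
= 3 · 0.49304 · 0.21 = 0.3106146

0.31061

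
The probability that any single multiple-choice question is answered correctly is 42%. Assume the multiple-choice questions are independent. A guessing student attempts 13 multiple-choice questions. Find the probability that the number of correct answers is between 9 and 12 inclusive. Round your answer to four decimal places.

X ~ Binomial(13, 0.42); P(9 ≤ X ≤ 12) = Σ C(13,k) p^k (1−p)^(13−k) over k:
  k=9: C(13,9)·0.42^9·0.58^4 = 0.032905
  k=10: C(13,10)·0.42^10·0.58^3 = 0.009531
  k=11: C(13,11)·0.42^11·0.58^2 = 0.001882
  k=12: C(13,12)·0.42^12·0.58^1 = 0.000227
Total = 0.044546

0.0445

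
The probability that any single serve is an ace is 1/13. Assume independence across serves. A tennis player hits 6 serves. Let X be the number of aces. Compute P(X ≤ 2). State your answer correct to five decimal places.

X ~ Binomial(6, 0.076923); P(X ≤ 2) = Σ C(6,k) p^k (1−p)^(6−k) over k:
  k=0: C(6,0)·0.076923^0·0.923077^6 = 0.6186249
  k=1: C(6,1)·0.076923^1·0.923077^5 = 0.3093124
  k=2: C(6,2)·0.076923^2·0.923077^4 = 0.0644401
Total = 0.9923774

0.99238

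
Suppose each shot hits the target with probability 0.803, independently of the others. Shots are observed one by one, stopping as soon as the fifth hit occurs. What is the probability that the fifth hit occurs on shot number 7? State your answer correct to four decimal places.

Y = trial on which the fifth success occurs; negative binomial, r=5, p=0.803.
P(Y=7) = C(6,4) · p^5 · (1−p)^2
= 15 · 0.33387 · 0.038809 = 0.194358

0.1944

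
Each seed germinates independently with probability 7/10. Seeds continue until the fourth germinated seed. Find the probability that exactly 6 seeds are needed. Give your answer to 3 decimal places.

0.216

Y = trial on which the fourth success occurs; negative binomial, r=4, p=0.70.
P(Y=6) = C(5,3) · p^4 · (1−p)^2
= 10 · 0.2401 · 0.09 = 0.21609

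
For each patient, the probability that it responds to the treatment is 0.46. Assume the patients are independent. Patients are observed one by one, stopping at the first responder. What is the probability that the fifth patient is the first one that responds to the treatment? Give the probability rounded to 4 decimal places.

Geometric (trials to first success), p = 0.46.
P(Y = 5) = (1−p)^4 · p = 0.085031 · 0.46 = 0.039114

0.0391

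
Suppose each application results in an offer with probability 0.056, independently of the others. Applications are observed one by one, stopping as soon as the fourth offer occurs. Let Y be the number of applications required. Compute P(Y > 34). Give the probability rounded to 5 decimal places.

0.87955

Needing more than 34 applications ⇔ fewer than 4 successes in the first 34. With X ~ Binomial(34, 0.056), P(Y > 34) = P(X ≤ 3).
  k=0: C(34,0)·0.056^0·0.944^34 = 0.1409444
  k=1: C(34,1)·0.056^1·0.944^33 = 0.2842777
  k=2: C(34,2)·0.056^2·0.944^32 = 0.2782548
  k=3: C(34,3)·0.056^3·0.944^31 = 0.1760709
P(X ≤ 3) = 0.8795478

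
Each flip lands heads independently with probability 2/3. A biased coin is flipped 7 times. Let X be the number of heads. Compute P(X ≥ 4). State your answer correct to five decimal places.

0.82670

X ~ Binomial(7, 0.666667); P(X ≥ 4) = Σ C(7,k) p^k (1−p)^(7−k) over k:
  k=4: C(7,4)·0.666667^4·0.333333^3 = 0.2560585
  k=5: C(7,5)·0.666667^5·0.333333^2 = 0.3072702
  k=6: C(7,6)·0.666667^6·0.333333^1 = 0.2048468
  k=7: C(7,7)·0.666667^7·0.333333^0 = 0.0585277
Total = 0.8267032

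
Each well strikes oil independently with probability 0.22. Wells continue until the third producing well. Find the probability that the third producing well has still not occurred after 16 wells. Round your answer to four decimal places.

Needing more than 16 wells ⇔ fewer than 3 successes in the first 16. With X ~ Binomial(16, 0.22), P(Y > 16) = P(X ≤ 2).
  k=0: C(16,0)·0.22^0·0.78^16 = 0.018772
  k=1: C(16,1)·0.22^1·0.78^15 = 0.084715
  k=2: C(16,2)·0.22^2·0.78^14 = 0.179205
P(X ≤ 2) = 0.282693

0.2827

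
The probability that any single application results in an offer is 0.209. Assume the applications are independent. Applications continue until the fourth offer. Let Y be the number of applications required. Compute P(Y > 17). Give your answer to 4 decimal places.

0.5115

Needing more than 17 applications ⇔ fewer than 4 successes in the first 17. With X ~ Binomial(17, 0.209), P(Y > 17) = P(X ≤ 3).
  k=0: C(17,0)·0.209^0·0.791^17 = 0.018578
  k=1: C(17,1)·0.209^1·0.791^16 = 0.083449
  k=2: C(17,2)·0.209^2·0.791^15 = 0.176392
  k=3: C(17,3)·0.209^3·0.791^14 = 0.233034
P(X ≤ 3) = 0.511452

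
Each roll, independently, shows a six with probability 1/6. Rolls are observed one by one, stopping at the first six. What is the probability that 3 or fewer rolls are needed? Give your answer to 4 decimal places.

0.4213

Y = number of rolls to the first success; geometric, p = 0.166667.
P(Y ≤ 3) = 1 − (1−p)^3 = 1 − 0.578704 = 0.421296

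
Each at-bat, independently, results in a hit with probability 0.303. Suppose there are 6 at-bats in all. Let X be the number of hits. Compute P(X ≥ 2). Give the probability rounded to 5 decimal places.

X ~ Binomial(6, 0.303); P(X ≥ 2) = Σ C(6,k) p^k (1−p)^(6−k) over k:
  k=2: C(6,2)·0.303^2·0.697^4 = 0.3250182
  k=3: C(6,3)·0.303^3·0.697^3 = 0.1883893
  k=4: C(6,4)·0.303^4·0.697^2 = 0.0614225
  k=5: C(6,5)·0.303^5·0.697^1 = 0.0106806
  k=6: C(6,6)·0.303^6·0.697^0 = 0.0007738
Total = 0.5862844

0.58628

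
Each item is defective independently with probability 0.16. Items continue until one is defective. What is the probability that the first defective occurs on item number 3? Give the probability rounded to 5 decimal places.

Geometric (trials to first success), p = 0.16.
P(Y = 3) = (1−p)^2 · p = 0.7056 · 0.16 = 0.1128960

0.11290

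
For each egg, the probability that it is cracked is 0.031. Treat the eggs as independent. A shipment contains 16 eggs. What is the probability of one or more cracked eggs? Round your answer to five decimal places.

0.39580

P(at least one) = 1 − P(none) = 1 − (1 − 0.031)^16
= 1 − 0.6041996 = 0.3958004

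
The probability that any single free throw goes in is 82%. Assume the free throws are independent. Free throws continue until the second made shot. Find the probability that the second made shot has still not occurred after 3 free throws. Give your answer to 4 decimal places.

Needing more than 3 free throws ⇔ fewer than 2 successes in the first 3. With X ~ Binomial(3, 0.82), P(Y > 3) = P(X ≤ 1).
  k=0: C(3,0)·0.82^0·0.18^3 = 0.005832
  k=1: C(3,1)·0.82^1·0.18^2 = 0.079704
P(X ≤ 1) = 0.085536

0.0855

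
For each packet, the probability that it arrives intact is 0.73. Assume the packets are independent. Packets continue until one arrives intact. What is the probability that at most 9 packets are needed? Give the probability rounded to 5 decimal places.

0.99999

Y = number of packets to the first success; geometric, p = 0.73.
P(Y ≤ 9) = 1 − (1−p)^9 = 1 − 0.0000076 = 0.9999924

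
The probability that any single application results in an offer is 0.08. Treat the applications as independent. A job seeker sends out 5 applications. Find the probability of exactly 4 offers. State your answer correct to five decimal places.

X ~ Binomial(n=5, p=0.08).
P(X=4) = C(5,4) · p^4 · (1−p)^1
= 5 · 4.096e-05 · 0.92 = 0.0001884

0.00019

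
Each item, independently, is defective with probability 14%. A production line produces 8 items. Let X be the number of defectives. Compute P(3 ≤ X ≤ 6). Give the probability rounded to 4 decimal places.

0.0891

X ~ Binomial(8, 0.14); P(3 ≤ X ≤ 6) = Σ C(8,k) p^k (1−p)^(8−k) over k:
  k=3: C(8,3)·0.14^3·0.86^5 = 0.072288
  k=4: C(8,4)·0.14^4·0.86^4 = 0.014710
  k=5: C(8,5)·0.14^5·0.86^3 = 0.001916
  k=6: C(8,6)·0.14^6·0.86^2 = 0.000156
Total = 0.089069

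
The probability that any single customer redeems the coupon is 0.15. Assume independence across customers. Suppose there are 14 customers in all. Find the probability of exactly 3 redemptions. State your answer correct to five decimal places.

0.20558

X ~ Binomial(n=14, p=0.15).
P(X=3) = C(14,3) · p^3 · (1−p)^11
= 364 · 0.003375 · 0.16734 = 0.2055812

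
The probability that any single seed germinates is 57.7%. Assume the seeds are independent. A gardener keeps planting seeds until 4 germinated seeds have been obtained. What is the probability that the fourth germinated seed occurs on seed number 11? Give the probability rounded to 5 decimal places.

Y = trial on which the fourth success occurs; negative binomial, r=4, p=0.577.
P(Y=11) = C(10,3) · p^4 · (1−p)^7
= 120 · 0.11084 · 0.0024232 = 0.0322305

0.03223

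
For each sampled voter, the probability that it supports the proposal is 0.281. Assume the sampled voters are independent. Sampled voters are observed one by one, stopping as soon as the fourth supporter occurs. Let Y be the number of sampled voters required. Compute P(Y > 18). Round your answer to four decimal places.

Needing more than 18 sampled voters ⇔ fewer than 4 successes in the first 18. With X ~ Binomial(18, 0.281), P(Y > 18) = P(X ≤ 3).
  k=0: C(18,0)·0.281^0·0.719^18 = 0.002637
  k=1: C(18,1)·0.281^1·0.719^17 = 0.018551
  k=2: C(18,2)·0.281^2·0.719^16 = 0.061626
  k=3: C(18,3)·0.281^3·0.719^15 = 0.128452
P(X ≤ 3) = 0.211267

0.2113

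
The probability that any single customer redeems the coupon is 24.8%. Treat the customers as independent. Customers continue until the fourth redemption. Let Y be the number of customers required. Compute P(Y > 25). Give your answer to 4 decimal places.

0.1000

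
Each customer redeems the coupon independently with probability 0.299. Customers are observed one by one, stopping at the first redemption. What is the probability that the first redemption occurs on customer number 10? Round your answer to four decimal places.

0.0122

Geometric (trials to first success), p = 0.299.
P(Y = 10) = (1−p)^9 · p = 0.040875 · 0.299 = 0.012222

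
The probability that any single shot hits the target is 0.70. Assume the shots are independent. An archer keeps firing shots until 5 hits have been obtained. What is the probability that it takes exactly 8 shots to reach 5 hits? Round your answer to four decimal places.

Y = trial on which the fifth success occurs; negative binomial, r=5, p=0.70.
P(Y=8) = C(7,4) · p^5 · (1−p)^3
= 35 · 0.16807 · 0.027 = 0.158826

0.1588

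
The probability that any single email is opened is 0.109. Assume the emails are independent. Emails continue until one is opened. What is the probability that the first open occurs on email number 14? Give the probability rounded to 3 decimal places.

Geometric (trials to first success), p = 0.109.
P(Y = 14) = (1−p)^13 · p = 0.22305 · 0.109 = 0.02431

0.024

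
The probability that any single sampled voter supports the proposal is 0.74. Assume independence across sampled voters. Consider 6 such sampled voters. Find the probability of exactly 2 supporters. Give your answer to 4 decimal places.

0.0375

X ~ Binomial(n=6, p=0.74).
P(X=2) = C(6,2) · p^2 · (1−p)^4
= 15 · 0.5476 · 0.0045698 = 0.037536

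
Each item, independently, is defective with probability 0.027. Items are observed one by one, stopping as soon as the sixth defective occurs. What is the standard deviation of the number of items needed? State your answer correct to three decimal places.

89.489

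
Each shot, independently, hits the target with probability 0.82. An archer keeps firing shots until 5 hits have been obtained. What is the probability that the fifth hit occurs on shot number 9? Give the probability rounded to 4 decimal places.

0.0272

Y = trial on which the fifth success occurs; negative binomial, r=5, p=0.82.
P(Y=9) = C(8,4) · p^5 · (1−p)^4
= 70 · 0.37074 · 0.0010498 = 0.027243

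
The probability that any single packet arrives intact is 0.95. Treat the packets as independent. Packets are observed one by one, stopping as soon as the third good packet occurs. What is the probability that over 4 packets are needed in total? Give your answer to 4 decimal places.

Needing more than 4 packets ⇔ fewer than 3 successes in the first 4. With X ~ Binomial(4, 0.95), P(Y > 4) = P(X ≤ 2).
  k=0: C(4,0)·0.95^0·0.05^4 = 0.000006
  k=1: C(4,1)·0.95^1·0.05^3 = 0.000475
  k=2: C(4,2)·0.95^2·0.05^2 = 0.013537
P(X ≤ 2) = 0.014019

0.0140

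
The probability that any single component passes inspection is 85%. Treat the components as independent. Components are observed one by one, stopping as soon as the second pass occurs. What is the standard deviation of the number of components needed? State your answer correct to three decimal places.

0.644

Y = total components until the second success; negative binomial with r=2, p=0.85.
SD(Y) = √[r(1−p)/p²] = √(0.41522) = 0.64438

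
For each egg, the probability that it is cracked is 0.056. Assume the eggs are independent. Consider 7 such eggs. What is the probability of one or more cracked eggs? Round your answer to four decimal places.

P(at least one) = 1 − P(none) = 1 − (1 − 0.056)^7
= 1 − 0.668042 = 0.331958

0.3320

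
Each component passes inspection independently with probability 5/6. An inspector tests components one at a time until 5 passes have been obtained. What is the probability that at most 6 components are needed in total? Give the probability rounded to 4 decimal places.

0.7368

Finishing within 6 components ⇔ at least 5 successes in the first 6. With X ~ Binomial(6, 0.833333), P(Y ≤ 6) = 1 − P(X ≤ 4).
  k=0: C(6,0)·0.833333^0·0.166667^6 = 0.000021
  k=1: C(6,1)·0.833333^1·0.166667^5 = 0.000643
  k=2: C(6,2)·0.833333^2·0.166667^4 = 0.008038
  k=3: C(6,3)·0.833333^3·0.166667^3 = 0.053584
  k=4: C(6,4)·0.833333^4·0.166667^2 = 0.200939
1 − 0.263224 = 0.736776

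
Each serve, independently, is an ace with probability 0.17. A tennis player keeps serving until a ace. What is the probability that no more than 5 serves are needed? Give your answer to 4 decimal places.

Y = number of serves to the first success; geometric, p = 0.17.
P(Y ≤ 5) = 1 − (1−p)^5 = 1 − 0.393904 = 0.606096

0.6061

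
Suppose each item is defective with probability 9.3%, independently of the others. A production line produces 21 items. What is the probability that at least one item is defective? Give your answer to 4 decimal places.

P(at least one) = 1 − P(none) = 1 − (1 − 0.093)^21
= 1 − 0.128752 = 0.871248

0.8712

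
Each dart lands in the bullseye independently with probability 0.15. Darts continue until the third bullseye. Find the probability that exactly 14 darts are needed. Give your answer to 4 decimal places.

0.0441

Y = trial on which the third success occurs; negative binomial, r=3, p=0.15.
P(Y=14) = C(13,2) · p^3 · (1−p)^11
= 78 · 0.003375 · 0.16734 = 0.044053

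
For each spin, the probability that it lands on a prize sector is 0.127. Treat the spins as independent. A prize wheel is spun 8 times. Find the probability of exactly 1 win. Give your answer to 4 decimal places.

X ~ Binomial(n=8, p=0.127).
P(X=1) = C(8,1) · p^1 · (1−p)^7
= 8 · 0.127 · 0.38646 = 0.392639

0.3926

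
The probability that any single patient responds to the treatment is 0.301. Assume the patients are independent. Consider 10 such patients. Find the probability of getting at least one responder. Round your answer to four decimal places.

0.9722

P(at least one) = 1 − P(none) = 1 − (1 − 0.301)^10
= 1 − 0.027847 = 0.972153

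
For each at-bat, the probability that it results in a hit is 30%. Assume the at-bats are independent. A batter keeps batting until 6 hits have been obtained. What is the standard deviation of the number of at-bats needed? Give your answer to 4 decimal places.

6.8313

Y = total at-bats until the sixth success; negative binomial with r=6, p=0.30.
SD(Y) = √[r(1−p)/p²] = √(46.666667) = 6.831301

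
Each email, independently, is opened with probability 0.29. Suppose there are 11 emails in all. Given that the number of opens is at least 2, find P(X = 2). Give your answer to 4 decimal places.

X ~ Binomial(11, 0.29). Want P(X=2 | X≥2) = P(X=2) / P(X≥2).
P(X=2) = C(11,2)·0.29^2·0.71^9 = 0.212072
P(X≥2) = 1 − 0.023112 − 0.103842 = 0.873046
Ratio = 0.212072 / 0.873046 = 0.242911

0.2429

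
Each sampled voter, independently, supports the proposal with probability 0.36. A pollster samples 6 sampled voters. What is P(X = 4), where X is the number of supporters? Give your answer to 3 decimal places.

0.103

X ~ Binomial(n=6, p=0.36).
P(X=4) = C(6,4) · p^4 · (1−p)^2
= 15 · 0.016796 · 0.4096 = 0.10320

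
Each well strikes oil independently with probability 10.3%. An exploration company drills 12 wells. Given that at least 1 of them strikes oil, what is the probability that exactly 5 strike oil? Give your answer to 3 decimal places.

0.006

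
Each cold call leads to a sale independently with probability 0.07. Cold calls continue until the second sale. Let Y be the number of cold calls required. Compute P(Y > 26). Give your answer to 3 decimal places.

Needing more than 26 cold calls ⇔ fewer than 2 successes in the first 26. With X ~ Binomial(26, 0.07), P(Y > 26) = P(X ≤ 1).
  k=0: C(26,0)·0.07^0·0.93^26 = 0.15155
  k=1: C(26,1)·0.07^1·0.93^25 = 0.29658
P(X ≤ 1) = 0.44813

0.448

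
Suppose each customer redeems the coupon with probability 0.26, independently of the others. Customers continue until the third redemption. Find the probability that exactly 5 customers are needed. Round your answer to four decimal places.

0.0577

Y = trial on which the third success occurs; negative binomial, r=3, p=0.26.
P(Y=5) = C(4,2) · p^3 · (1−p)^2
= 6 · 0.017576 · 0.5476 = 0.057748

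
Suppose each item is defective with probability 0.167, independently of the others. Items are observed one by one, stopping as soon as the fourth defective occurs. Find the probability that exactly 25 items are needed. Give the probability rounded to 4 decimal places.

Y = trial on which the fourth success occurs; negative binomial, r=4, p=0.167.
P(Y=25) = C(24,3) · p^4 · (1−p)^21
= 2024 · 0.0007778 · 0.021555 = 0.033933

0.0339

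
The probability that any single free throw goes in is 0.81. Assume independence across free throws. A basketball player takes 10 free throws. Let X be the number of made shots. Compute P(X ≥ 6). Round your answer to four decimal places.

X ~ Binomial(10, 0.81); P(X ≥ 6) = Σ C(10,k) p^k (1−p)^(10−k) over k:
  k=6: C(10,6)·0.81^6·0.19^4 = 0.077294
  k=7: C(10,7)·0.81^7·0.19^3 = 0.188294
  k=8: C(10,8)·0.81^8·0.19^2 = 0.301023
  k=9: C(10,9)·0.81^9·0.19^1 = 0.285180
  k=10: C(10,10)·0.81^10·0.19^0 = 0.121577
Total = 0.973368

0.9734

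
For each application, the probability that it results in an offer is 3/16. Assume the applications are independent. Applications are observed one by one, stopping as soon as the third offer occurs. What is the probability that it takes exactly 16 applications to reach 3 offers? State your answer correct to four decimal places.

Y = trial on which the third success occurs; negative binomial, r=3, p=0.1875.
P(Y=16) = C(15,2) · p^3 · (1−p)^13
= 105 · 0.0065918 · 0.067252 = 0.046548

0.0465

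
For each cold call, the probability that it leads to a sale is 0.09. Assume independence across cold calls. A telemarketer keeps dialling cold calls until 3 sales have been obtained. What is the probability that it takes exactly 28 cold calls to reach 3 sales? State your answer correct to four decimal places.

Y = trial on which the third success occurs; negative binomial, r=3, p=0.09.
P(Y=28) = C(27,2) · p^3 · (1−p)^25
= 351 · 0.000729 · 0.094631 = 0.024214

0.0242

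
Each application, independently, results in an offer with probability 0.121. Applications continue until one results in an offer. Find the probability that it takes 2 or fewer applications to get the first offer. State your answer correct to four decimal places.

Y = number of applications to the first success; geometric, p = 0.121.
P(Y ≤ 2) = 1 − (1−p)^2 = 1 − 0.772641 = 0.227359

0.2274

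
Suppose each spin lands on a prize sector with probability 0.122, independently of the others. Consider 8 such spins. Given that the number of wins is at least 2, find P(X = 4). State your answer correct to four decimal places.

X ~ Binomial(8, 0.122). Want P(X=4 | X≥2) = P(X=4) / P(X≥2).
P(X=4) = C(8,4)·0.122^4·0.878^4 = 0.009215
P(X≥2) = 1 − 0.353147 − 0.392565 = 0.254288
Ratio = 0.009215 / 0.254288 = 0.036240

0.0362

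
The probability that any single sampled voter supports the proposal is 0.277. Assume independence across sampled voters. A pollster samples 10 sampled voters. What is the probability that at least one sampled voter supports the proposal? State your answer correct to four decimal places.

P(at least one) = 1 − P(none) = 1 − (1 − 0.277)^10
= 1 − 0.039029 = 0.960971

0.9610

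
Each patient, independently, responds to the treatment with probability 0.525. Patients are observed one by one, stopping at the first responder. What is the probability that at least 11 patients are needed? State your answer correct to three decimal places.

0.001

Y = number of patients to the first success; geometric, p = 0.525.
P(Y > 10) = P(first 10 all fail) = (1−p)^10 = 0.00058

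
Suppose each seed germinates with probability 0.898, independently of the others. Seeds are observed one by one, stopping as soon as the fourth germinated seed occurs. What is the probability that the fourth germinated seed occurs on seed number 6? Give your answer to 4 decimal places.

Y = trial on which the fourth success occurs; negative binomial, r=4, p=0.898.
P(Y=6) = C(5,3) · p^4 · (1−p)^2
= 10 · 0.65029 · 0.010404 = 0.067656

0.0677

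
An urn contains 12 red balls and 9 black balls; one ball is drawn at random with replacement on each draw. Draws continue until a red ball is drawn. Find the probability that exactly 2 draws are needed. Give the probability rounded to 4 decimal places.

0.2449

Geometric (trials to first success), p = 0.571429.
P(Y = 2) = (1−p)^1 · p = 0.42857 · 0.571429 = 0.244898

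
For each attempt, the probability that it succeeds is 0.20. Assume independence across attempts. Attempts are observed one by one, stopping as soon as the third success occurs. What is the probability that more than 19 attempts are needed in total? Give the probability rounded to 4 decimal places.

0.2369

Needing more than 19 attempts ⇔ fewer than 3 successes in the first 19. With X ~ Binomial(19, 0.20), P(Y > 19) = P(X ≤ 2).
  k=0: C(19,0)·0.20^0·0.80^19 = 0.014412
  k=1: C(19,1)·0.20^1·0.80^18 = 0.068455
  k=2: C(19,2)·0.20^2·0.80^17 = 0.154023
P(X ≤ 2) = 0.236889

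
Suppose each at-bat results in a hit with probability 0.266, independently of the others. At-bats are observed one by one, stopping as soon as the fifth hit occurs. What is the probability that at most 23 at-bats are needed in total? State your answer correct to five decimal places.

Finishing within 23 at-bats ⇔ at least 5 successes in the first 23. With X ~ Binomial(23, 0.266), P(Y ≤ 23) = 1 − P(X ≤ 4).
  k=0: C(23,0)·0.266^0·0.734^23 = 0.0008147
  k=1: C(23,1)·0.266^1·0.734^22 = 0.0067908
  k=2: C(23,2)·0.266^2·0.734^21 = 0.0270708
  k=3: C(23,3)·0.266^3·0.734^20 = 0.0686728
  k=4: C(23,4)·0.266^4·0.734^19 = 0.1244343
1 − 0.2277835 = 0.7722165

0.77222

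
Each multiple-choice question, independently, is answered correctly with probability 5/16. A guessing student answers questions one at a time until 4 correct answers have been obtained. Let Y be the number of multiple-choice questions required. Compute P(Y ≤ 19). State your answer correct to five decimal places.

Finishing within 19 multiple-choice questions ⇔ at least 4 successes in the first 19. With X ~ Binomial(19, 0.3125), P(Y ≤ 19) = 1 − P(X ≤ 3).
  k=0: C(19,0)·0.3125^0·0.6875^19 = 0.0008094
  k=1: C(19,1)·0.3125^1·0.6875^18 = 0.0069906
  k=2: C(19,2)·0.3125^2·0.6875^17 = 0.0285978
  k=3: C(19,3)·0.3125^3·0.6875^16 = 0.0736609
1 − 0.1100587 = 0.8899413

0.88994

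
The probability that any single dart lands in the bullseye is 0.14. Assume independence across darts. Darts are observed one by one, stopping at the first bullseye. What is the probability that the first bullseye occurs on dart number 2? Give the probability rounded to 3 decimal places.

Geometric (trials to first success), p = 0.14.
P(Y = 2) = (1−p)^1 · p = 0.86 · 0.14 = 0.12040

0.120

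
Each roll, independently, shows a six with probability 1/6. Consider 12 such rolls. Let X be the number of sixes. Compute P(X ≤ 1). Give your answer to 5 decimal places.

0.38133

X ~ Binomial(12, 0.166667); P(X ≤ 1) = Σ C(12,k) p^k (1−p)^(12−k) over k:
  k=0: C(12,0)·0.166667^0·0.833333^12 = 0.1121567
  k=1: C(12,1)·0.166667^1·0.833333^11 = 0.2691760
Total = 0.3813326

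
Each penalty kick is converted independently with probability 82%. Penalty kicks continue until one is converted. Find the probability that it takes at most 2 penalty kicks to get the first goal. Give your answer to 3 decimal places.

0.968

Y = number of penalty kicks to the first success; geometric, p = 0.82.
P(Y ≤ 2) = 1 − (1−p)^2 = 1 − 0.03240 = 0.96760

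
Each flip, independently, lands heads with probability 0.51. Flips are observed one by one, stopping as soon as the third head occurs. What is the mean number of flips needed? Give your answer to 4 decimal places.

Y = total flips until the third success; negative binomial with r=3, p=0.51.
E[Y] = r / p = 3 / 0.51 = 5.882353

5.8824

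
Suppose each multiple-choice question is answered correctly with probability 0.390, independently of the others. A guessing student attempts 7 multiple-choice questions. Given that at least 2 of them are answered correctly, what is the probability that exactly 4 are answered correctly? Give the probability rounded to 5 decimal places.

0.22199

X ~ Binomial(7, 0.39). Want P(X=4 | X≥2) = P(X=4) / P(X≥2).
P(X=4) = C(7,4)·0.39^4·0.61^3 = 0.1837875
P(X≥2) = 1 − 0.0314274 − 0.1406506 = 0.8279219
Ratio = 0.1837875 / 0.8279219 = 0.2219865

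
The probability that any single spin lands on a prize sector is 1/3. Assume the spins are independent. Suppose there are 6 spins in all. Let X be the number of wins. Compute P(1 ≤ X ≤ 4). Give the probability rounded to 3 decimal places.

0.894

X ~ Binomial(6, 0.333333); P(1 ≤ X ≤ 4) = Σ C(6,k) p^k (1−p)^(6−k) over k:
  k=1: C(6,1)·0.333333^1·0.666667^5 = 0.26337
  k=2: C(6,2)·0.333333^2·0.666667^4 = 0.32922
  k=3: C(6,3)·0.333333^3·0.666667^3 = 0.21948
  k=4: C(6,4)·0.333333^4·0.666667^2 = 0.08230
Total = 0.89438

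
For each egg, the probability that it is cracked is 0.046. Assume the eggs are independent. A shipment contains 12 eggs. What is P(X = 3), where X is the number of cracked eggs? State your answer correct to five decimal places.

0.01402

X ~ Binomial(n=12, p=0.046).
P(X=3) = C(12,3) · p^3 · (1−p)^9
= 220 · 9.7336e-05 · 0.65454 = 0.0140162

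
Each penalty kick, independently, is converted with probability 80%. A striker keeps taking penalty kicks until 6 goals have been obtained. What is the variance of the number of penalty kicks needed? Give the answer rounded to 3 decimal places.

1.875

Y = total penalty kicks until the sixth success; negative binomial with r=6, p=0.80.
Var(Y) = r(1−p)/p² = 6·0.20 / 0.80² = 1.87500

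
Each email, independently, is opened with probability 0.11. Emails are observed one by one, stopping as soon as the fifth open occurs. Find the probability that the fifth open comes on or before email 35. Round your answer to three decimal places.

0.340

Finishing within 35 emails ⇔ at least 5 successes in the first 35. With X ~ Binomial(35, 0.11), P(Y ≤ 35) = 1 − P(X ≤ 4).
  k=0: C(35,0)·0.11^0·0.89^35 = 0.01693
  k=1: C(35,1)·0.11^1·0.89^34 = 0.07324
  k=2: C(35,2)·0.11^2·0.89^33 = 0.15388
  k=3: C(35,3)·0.11^3·0.89^32 = 0.20920
  k=4: C(35,4)·0.11^4·0.89^31 = 0.20685
1 − 0.66010 = 0.33990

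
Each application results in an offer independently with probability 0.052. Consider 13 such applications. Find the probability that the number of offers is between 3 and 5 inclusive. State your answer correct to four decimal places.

X ~ Binomial(13, 0.052); P(3 ≤ X ≤ 5) = Σ C(13,k) p^k (1−p)^(13−k) over k:
  k=3: C(13,3)·0.052^3·0.948^10 = 0.023575
  k=4: C(13,4)·0.052^4·0.948^9 = 0.003233
  k=5: C(13,5)·0.052^5·0.948^8 = 0.000319
Total = 0.027128

0.0271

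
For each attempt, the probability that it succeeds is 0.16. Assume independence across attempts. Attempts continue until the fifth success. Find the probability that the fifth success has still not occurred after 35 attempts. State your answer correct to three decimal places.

0.321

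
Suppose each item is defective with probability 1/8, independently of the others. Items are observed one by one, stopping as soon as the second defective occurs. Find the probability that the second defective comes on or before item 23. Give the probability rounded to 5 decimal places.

0.80130

Finishing within 23 items ⇔ at least 2 successes in the first 23. With X ~ Binomial(23, 0.125), P(Y ≤ 23) = 1 − P(X ≤ 1).
  k=0: C(23,0)·0.125^0·0.875^23 = 0.0463645
  k=1: C(23,1)·0.125^1·0.875^22 = 0.1523404
1 − 0.1987048 = 0.8012952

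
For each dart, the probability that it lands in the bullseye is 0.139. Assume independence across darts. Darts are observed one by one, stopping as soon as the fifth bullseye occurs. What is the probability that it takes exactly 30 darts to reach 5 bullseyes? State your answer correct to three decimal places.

0.029

Y = trial on which the fifth success occurs; negative binomial, r=5, p=0.139.
P(Y=30) = C(29,4) · p^5 · (1−p)^25
= 23751 · 5.1889e-05 · 0.023718 = 0.02923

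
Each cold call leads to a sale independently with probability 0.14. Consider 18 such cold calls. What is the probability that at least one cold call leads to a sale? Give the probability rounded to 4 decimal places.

0.9338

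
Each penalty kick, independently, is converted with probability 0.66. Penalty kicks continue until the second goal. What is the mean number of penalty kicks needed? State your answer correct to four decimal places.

3.0303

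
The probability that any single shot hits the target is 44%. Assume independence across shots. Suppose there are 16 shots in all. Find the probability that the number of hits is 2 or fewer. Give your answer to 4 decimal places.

0.0082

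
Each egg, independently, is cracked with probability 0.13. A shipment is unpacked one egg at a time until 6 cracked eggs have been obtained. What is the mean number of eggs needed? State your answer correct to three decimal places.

46.154

Y = total eggs until the sixth success; negative binomial with r=6, p=0.13.
E[Y] = r / p = 6 / 0.13 = 46.15385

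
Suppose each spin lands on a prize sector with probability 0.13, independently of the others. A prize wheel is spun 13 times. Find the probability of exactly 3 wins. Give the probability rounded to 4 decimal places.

0.1561

X ~ Binomial(n=13, p=0.13).
P(X=3) = C(13,3) · p^3 · (1−p)^10
= 286 · 0.002197 · 0.24842 = 0.156095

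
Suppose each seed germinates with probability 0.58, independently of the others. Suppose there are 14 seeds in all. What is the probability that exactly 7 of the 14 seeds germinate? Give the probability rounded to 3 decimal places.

0.175

X ~ Binomial(n=14, p=0.58).
P(X=7) = C(14,7) · p^7 · (1−p)^7
= 3432 · 0.02208 · 0.0023054 = 0.17470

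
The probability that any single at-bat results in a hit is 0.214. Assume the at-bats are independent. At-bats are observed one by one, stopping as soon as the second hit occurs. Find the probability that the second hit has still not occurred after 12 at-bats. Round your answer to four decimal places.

Needing more than 12 at-bats ⇔ fewer than 2 successes in the first 12. With X ~ Binomial(12, 0.214), P(Y > 12) = P(X ≤ 1).
  k=0: C(12,0)·0.214^0·0.786^12 = 0.055599
  k=1: C(12,1)·0.214^1·0.786^11 = 0.181653
P(X ≤ 1) = 0.237253

0.2373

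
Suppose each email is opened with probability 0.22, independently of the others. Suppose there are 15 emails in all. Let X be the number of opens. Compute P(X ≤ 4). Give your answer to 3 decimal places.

0.781

X ~ Binomial(15, 0.22); P(X ≤ 4) = Σ C(15,k) p^k (1−p)^(15−k) over k:
  k=0: C(15,0)·0.22^0·0.78^15 = 0.02407
  k=1: C(15,1)·0.22^1·0.78^14 = 0.10182
  k=2: C(15,2)·0.22^2·0.78^13 = 0.20103
  k=3: C(15,3)·0.22^3·0.78^12 = 0.24571
  k=4: C(15,4)·0.22^4·0.78^11 = 0.20790
Total = 0.78053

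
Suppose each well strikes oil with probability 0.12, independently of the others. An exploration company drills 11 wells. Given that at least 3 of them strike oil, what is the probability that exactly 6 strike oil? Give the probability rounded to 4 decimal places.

0.0053

X ~ Binomial(11, 0.12). Want P(X=6 | X≥3) = P(X=6) / P(X≥3).
P(X=6) = C(11,6)·0.12^6·0.88^5 = 0.000728
P(X≥3) = 1 − 0.245081 − 0.367621 − 0.250651 = 0.136647
Ratio = 0.000728 / 0.136647 = 0.005328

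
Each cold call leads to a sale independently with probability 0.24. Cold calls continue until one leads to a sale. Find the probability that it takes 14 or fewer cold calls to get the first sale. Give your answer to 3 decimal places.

0.979

Y = number of cold calls to the first success; geometric, p = 0.24.
P(Y ≤ 14) = 1 − (1−p)^14 = 1 − 0.02145 = 0.97855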